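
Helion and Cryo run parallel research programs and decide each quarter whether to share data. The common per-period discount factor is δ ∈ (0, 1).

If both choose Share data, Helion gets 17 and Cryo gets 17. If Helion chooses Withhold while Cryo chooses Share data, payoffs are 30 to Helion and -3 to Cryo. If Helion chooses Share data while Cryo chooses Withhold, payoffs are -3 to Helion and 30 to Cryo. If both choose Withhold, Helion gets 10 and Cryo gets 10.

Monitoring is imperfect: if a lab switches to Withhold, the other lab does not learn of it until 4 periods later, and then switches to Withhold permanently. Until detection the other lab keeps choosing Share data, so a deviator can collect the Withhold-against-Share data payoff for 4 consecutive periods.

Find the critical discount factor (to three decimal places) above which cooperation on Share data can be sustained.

0.898

Deviating for the 4 undetected periods gains 30−17 = 13 per period over cooperation, then loses 17−10 = 7 per period forever once punishment starts.
Gain: 13(1 + δ + … + δ^3); loss: 7·δ^4/(1−δ).
No profitable deviation ⇔ 13(1−δ^4) ≤ 7·δ^4, i.e. δ^4 ≥ 13/(13+7) = 13/20.
Hence δ ≥ (13/20)^(1/4) ≈ 0.898.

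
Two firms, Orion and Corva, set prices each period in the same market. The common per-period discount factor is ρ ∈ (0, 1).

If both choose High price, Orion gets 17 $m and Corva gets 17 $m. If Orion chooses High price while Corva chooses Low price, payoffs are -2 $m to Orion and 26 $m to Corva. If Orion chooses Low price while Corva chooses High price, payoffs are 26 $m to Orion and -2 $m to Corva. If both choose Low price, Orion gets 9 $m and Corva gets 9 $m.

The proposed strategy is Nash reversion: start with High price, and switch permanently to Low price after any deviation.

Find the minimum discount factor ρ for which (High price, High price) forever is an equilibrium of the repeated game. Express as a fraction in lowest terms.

17/(1−ρ) ≥ 26 + 9ρ/(1−ρ)
17 ≥ 26 − 17ρ
ρ ≥ 9/17.

9/17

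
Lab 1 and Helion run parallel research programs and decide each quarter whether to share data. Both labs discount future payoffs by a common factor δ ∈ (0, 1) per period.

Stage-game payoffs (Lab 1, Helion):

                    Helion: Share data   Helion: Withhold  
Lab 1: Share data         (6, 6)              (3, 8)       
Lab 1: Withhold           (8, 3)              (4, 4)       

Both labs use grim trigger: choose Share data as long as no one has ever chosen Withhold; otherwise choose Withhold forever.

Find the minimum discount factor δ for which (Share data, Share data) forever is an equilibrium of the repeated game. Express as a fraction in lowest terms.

Cooperation forever yields 6 each period: 6/(1−δ).
Deviating yields 8 once, then 4 forever: 8 + 4δ/(1−δ).
No profitable deviation requires 6/(1−δ) ≥ 8 + 4δ/(1−δ).
Multiplying by (1−δ): 6 ≥ 8(1−δ) + 4δ = 8 − 4δ.
So 4δ ≥ 2, i.e. δ ≥ 2/4 = 1/2.

1/2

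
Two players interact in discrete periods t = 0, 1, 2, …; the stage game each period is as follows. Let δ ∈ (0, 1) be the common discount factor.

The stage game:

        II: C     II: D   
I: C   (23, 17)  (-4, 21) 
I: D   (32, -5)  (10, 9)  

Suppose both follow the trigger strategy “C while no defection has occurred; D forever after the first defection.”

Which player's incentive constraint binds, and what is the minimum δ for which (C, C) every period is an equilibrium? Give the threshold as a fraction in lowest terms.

For I: deviation gain 32−23 = 9, per-period punishment loss 23−10 = 13. IC gives δ ≥ 9/22.
For II: gain 4, loss 8 per period, so δ ≥ 4/12 = 1/3.
The tighter constraint is I's, so cooperation needs δ ≥ 9/22.

I; δ ≥ 9/22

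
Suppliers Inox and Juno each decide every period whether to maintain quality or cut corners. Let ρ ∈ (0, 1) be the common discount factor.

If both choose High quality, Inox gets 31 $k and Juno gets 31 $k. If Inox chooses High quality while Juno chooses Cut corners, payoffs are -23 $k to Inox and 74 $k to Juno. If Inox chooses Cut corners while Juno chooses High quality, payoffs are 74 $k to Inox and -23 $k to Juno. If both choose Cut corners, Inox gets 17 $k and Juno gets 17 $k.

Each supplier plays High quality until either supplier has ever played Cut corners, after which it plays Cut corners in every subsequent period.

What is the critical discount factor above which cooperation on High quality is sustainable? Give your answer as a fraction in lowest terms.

43/57

Under grim trigger the critical discount factor is (T−C)/(T−P) with T = 74, C = 31, P = 17.
ρ* = (74−31)/(74−17) = 43/57.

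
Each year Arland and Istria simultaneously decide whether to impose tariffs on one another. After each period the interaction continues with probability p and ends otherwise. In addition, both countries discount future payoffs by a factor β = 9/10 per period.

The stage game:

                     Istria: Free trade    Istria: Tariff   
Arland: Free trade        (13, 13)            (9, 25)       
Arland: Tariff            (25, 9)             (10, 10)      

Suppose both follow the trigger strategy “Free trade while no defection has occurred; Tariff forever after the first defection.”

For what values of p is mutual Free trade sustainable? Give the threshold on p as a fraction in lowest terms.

8/9

With continuation probability p and discount β, the effective per-period discount factor is βp.
Grim-trigger IC: βp ≥ (25−13)/(25−10) = 4/5.
So p ≥ (4/5)/(9/10) = 8/9.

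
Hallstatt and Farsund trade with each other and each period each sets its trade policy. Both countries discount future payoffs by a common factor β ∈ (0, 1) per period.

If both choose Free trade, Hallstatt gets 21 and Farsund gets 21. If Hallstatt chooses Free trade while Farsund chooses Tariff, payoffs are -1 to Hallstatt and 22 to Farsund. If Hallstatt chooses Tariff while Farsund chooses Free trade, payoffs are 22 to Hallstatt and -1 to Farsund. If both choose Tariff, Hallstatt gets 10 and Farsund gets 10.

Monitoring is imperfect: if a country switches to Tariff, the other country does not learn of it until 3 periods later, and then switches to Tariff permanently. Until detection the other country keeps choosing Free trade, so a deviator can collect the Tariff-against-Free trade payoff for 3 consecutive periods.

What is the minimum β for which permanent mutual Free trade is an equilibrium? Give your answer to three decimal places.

0.437

Deviating for the 3 undetected periods gains 22−21 = 1 per period over cooperation, then loses 21−10 = 11 per period forever once punishment starts.
Gain: 1(1 + β + … + β^2); loss: 11·β^3/(1−β).
No profitable deviation ⇔ 1(1−β^3) ≤ 11·β^3, i.e. β^3 ≥ 1/(1+11) = 1/12.
Hence β ≥ (1/12)^(1/3) ≈ 0.437.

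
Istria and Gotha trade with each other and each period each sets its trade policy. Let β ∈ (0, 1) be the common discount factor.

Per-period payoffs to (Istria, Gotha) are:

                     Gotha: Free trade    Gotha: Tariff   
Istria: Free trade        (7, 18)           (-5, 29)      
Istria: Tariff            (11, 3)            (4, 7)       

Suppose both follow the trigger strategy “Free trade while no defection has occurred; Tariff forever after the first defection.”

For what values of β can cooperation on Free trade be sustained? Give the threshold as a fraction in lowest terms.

For Istria: deviation gain 11−7 = 4, per-period punishment loss 7−4 = 3. IC gives β ≥ 4/7.
For Gotha: gain 11, loss 11 per period, so β ≥ 11/22 = 1/2.
The tighter constraint is Istria's, so cooperation needs β ≥ 4/7.

4/7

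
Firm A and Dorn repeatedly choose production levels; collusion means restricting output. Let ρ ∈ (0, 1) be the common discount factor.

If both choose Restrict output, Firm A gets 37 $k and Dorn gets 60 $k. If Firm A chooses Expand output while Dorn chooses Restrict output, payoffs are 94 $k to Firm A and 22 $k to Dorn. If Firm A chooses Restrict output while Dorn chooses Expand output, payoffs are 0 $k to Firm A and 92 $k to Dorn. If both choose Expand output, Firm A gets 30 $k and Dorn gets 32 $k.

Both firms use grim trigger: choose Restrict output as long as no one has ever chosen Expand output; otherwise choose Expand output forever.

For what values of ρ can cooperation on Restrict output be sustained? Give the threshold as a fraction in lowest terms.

For Firm A: deviation gain 94−37 = 57, per-period punishment loss 37−30 = 7. IC gives ρ ≥ 57/64.
For Dorn: gain 32, loss 28 per period, so ρ ≥ 32/60 = 8/15.
The tighter constraint is Firm A's, so cooperation needs ρ ≥ 57/64.

57/64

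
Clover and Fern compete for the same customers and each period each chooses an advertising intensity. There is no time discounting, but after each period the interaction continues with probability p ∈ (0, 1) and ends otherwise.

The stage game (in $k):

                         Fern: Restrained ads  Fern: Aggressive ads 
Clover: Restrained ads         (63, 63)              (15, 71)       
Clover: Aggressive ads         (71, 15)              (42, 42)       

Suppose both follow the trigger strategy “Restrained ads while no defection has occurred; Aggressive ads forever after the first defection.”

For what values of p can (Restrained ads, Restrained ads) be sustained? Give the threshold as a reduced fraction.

With no time discounting, the continuation probability p plays the role of the discount factor.
Grim-trigger IC: 63/(1−p) ≥ 71 + 42p/(1−p) ⇒ p ≥ (71−63)/(71−42) = 8/29.

8/29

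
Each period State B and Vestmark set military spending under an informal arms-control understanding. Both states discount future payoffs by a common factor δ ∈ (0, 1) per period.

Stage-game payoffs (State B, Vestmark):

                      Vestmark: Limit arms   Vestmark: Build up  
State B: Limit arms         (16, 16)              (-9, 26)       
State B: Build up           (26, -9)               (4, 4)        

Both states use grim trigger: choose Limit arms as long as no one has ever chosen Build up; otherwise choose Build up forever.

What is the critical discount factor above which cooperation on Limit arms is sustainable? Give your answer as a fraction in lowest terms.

One-period gain from deviating is 26 − 16 = 10. The loss is 16 − 4 = 12 in every subsequent period, with present value 12·δ/(1−δ).
Deviation is unprofitable when 12·δ/(1−δ) ≥ 10, i.e. δ/(1−δ) ≥ 5/6.
Equivalently δ ≥ 10/(10+12) = 5/11.

5/11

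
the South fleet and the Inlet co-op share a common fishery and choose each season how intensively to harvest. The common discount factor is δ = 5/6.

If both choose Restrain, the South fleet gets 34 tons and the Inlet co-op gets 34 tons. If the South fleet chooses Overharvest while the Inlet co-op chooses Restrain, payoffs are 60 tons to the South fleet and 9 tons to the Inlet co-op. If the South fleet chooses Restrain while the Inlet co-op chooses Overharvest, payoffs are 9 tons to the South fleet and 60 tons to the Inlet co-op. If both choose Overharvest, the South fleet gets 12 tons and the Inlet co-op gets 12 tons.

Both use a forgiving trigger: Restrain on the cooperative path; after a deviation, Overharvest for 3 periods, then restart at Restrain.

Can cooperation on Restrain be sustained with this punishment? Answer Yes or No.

Yes

Comparing payoff streams over the 4 periods until play realigns: cooperate → 34(1+δ+…+δ^3); deviate → 60 + 12(δ+…+δ^3).
Cooperation is sustained iff (34−12)(δ+…+δ^3) ≥ 60−34.
δ+…+δ^3 = 5/6·(1−(5/6)^3)/(1−5/6) = 2.1065, and (60−34)/(34−12) = 1.1818.
2.1065 ≥ 1.1818, so cooperation is sustainable.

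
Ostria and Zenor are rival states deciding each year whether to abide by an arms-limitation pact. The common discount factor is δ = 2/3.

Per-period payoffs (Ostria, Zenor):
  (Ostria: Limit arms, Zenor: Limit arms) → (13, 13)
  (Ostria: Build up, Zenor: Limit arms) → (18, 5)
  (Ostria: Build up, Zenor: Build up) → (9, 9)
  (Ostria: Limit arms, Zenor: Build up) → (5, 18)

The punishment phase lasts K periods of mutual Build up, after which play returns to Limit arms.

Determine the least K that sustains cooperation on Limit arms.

3

IC: δ(1−δ^K)/(1−δ) ≥ (18−13)/(13−9) = 5/4.
With δ = 2/3: need 1 − δ^K ≥ 5/4·(1−2/3)/(2/3), i.e. δ^K ≤ 0.3750.
Since (2/3)^2 = 0.4444 and (2/3)^3 = 0.2963, the smallest such K is 3.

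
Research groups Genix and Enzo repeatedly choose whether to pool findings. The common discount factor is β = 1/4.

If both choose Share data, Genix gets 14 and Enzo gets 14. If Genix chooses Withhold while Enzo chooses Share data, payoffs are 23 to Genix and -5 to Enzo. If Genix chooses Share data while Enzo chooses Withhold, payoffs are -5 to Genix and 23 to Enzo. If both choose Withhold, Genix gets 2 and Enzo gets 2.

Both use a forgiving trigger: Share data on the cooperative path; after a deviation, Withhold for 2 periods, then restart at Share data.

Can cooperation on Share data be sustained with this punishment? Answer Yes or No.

A one-shot deviation gives 23 now, then 2 for 2 periods, then back to 14.
Gain from deviating: (23−14) today; loss: (14−2) in each of the next 2 periods.
No-deviation condition: (14−2)(β+…+β^2) ≥ 23−14, i.e. β+…+β^2 ≥ 3/4.
At β = 1/4: β+…+β^2 = 0.3125 < 0.7500.
So cooperation is not sustainable.

No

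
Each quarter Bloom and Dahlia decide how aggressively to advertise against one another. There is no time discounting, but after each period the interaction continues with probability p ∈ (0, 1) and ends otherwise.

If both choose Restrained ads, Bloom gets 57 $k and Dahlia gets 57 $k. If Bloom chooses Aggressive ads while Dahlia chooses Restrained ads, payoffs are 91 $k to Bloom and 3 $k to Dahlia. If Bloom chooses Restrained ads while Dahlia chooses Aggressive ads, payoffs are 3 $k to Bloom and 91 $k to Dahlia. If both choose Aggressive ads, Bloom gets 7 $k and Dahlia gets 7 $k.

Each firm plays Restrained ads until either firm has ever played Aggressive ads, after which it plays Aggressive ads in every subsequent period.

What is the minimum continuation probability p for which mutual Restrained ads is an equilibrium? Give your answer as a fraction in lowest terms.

With no time discounting, the continuation probability p plays the role of the discount factor.
Grim-trigger IC: 57/(1−p) ≥ 91 + 7p/(1−p) ⇒ p ≥ (91−57)/(91−7) = 17/42.

17/42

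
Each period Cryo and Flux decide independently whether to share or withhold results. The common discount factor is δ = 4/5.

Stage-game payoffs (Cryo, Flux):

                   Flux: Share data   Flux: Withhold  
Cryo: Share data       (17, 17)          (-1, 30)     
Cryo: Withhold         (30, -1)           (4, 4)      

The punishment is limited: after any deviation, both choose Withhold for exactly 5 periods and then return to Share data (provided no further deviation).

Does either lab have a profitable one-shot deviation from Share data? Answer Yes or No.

No

A one-shot deviation gives 30 now, then 4 for 5 periods, then back to 17.
Gain from deviating: (30−17) today; loss: (17−4) in each of the next 5 periods.
No-deviation condition: (17−4)(δ+…+δ^5) ≥ 30−17, i.e. δ+…+δ^5 ≥ 1.
At δ = 4/5: δ+…+δ^5 = 2.6893 ≥ 1.0000.
So cooperation is sustainable.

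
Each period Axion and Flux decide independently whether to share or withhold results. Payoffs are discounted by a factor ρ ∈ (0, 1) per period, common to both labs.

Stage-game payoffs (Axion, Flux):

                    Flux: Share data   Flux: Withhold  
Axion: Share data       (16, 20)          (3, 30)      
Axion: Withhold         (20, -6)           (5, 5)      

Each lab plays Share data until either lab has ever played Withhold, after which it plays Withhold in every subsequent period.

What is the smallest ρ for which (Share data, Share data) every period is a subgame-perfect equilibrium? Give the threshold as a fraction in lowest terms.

2/5

Axion's threshold: (20−16)/(20−5) = 4/15.
Flux's threshold: (30−20)/(30−5) = 2/5.
4/15 < 2/5, so Flux binds and ρ* = 2/5.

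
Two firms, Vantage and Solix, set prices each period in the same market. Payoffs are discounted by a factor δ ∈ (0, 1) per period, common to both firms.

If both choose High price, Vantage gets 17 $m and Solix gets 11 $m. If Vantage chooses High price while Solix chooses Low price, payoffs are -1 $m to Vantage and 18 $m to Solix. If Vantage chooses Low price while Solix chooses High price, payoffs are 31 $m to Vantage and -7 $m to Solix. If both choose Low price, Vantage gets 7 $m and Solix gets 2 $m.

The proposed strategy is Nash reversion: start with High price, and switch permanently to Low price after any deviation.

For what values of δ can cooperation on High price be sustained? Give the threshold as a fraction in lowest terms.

Vantage's threshold: (31−17)/(31−7) = 7/12.
Solix's threshold: (18−11)/(18−2) = 7/16.
7/12 > 7/16, so Vantage binds and δ* = 7/12.

7/12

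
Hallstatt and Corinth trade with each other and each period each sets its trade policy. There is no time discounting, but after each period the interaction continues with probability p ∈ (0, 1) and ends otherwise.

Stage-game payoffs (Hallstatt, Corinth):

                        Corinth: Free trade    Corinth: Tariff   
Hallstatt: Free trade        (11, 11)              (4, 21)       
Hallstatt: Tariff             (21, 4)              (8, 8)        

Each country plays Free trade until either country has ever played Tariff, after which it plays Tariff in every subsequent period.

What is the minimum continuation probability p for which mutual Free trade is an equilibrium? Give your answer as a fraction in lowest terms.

Expected cooperation value is 11 + p·11 + p²·11 + … = 11/(1−p); deviation gives 21 + p·8/(1−p).
11 ≥ 21(1−p) + 8p ⇒ 13p ≥ 10 ⇒ p ≥ 10/13.

10/13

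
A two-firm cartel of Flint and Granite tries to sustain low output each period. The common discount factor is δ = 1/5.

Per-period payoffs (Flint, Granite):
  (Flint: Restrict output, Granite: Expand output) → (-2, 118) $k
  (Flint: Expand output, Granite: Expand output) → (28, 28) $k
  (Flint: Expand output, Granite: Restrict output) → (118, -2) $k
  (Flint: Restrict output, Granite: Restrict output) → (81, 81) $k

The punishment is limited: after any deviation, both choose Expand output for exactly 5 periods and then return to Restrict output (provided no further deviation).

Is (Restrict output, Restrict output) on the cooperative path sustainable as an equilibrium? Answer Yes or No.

No

A one-shot deviation gives 118 now, then 28 for 5 periods, then back to 81.
Gain from deviating: (118−81) today; loss: (81−28) in each of the next 5 periods.
No-deviation condition: (81−28)(δ+…+δ^5) ≥ 118−81, i.e. δ+…+δ^5 ≥ 37/53.
At δ = 1/5: δ+…+δ^5 = 0.2499 < 0.6981.
So cooperation is not sustainable.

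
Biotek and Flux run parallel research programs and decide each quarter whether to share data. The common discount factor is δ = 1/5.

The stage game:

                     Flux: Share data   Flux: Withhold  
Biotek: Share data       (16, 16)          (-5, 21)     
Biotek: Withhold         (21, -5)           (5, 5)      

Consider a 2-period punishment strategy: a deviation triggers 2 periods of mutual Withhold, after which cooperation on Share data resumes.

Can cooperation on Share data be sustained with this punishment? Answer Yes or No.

Comparing payoff streams over the 3 periods until play realigns: cooperate → 16(1+δ+…+δ^2); deviate → 21 + 5(δ+…+δ^2).
Cooperation is sustained iff (16−5)(δ+…+δ^2) ≥ 21−16.
δ+…+δ^2 = 1/5·(1−(1/5)^2)/(1−1/5) = 0.2400, and (21−16)/(16−5) = 0.4545.
0.2400 < 0.4545, so cooperation is not sustainable.

No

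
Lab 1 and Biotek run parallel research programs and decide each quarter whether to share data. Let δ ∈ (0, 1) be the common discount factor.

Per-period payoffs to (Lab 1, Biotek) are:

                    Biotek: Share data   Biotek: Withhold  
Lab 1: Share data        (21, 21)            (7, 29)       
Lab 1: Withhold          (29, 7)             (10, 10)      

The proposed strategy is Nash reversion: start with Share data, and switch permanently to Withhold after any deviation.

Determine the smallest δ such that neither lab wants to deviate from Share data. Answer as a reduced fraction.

8/19

21/(1−δ) ≥ 29 + 10δ/(1−δ)
21 ≥ 29 − 19δ
δ ≥ 8/19.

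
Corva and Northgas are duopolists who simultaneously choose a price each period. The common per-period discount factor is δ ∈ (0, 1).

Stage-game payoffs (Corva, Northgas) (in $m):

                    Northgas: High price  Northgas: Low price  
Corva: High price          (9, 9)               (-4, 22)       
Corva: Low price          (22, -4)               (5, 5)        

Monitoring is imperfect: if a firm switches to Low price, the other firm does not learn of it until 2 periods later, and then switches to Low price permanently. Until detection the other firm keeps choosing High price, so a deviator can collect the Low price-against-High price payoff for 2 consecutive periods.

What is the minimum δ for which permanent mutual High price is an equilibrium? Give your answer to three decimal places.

0.874

A deviator earns 22 for 2 periods, then 5 forever; cooperating earns 9 forever. Multiplying the IC by (1−δ):
9 ≥ 22(1−δ^2) + 5δ^2, so 17·δ^2 ≥ 13 and δ^2 ≥ 13/17.
δ ≥ (13/17)^(1/2) ≈ 0.874.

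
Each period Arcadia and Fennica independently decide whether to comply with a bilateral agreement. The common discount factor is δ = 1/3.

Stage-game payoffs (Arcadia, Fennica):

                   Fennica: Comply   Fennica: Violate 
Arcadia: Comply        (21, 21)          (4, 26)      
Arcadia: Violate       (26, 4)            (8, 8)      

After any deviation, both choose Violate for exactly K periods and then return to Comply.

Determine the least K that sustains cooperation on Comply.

Need Σ_{k=1}^{K} δ^k ≥ (26−21)/(21−8) = 0.3846 at δ = 1/3.
At K = 1 the sum is 0.3333 < 0.3846; at K = 2 it is 0.4444 ≥ 0.3846.
So the minimum punishment length is K = 2.

2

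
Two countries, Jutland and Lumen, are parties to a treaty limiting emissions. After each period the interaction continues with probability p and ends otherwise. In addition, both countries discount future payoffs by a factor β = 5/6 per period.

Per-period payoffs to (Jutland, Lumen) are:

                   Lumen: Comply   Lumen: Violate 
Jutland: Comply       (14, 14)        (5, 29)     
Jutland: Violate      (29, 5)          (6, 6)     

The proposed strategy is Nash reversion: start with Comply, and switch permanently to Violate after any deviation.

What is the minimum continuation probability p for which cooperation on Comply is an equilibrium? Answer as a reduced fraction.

18/23

With continuation probability p and discount β, the effective per-period discount factor is βp.
Grim-trigger IC: βp ≥ (29−14)/(29−6) = 15/23.
So p ≥ (15/23)/(5/6) = 18/23.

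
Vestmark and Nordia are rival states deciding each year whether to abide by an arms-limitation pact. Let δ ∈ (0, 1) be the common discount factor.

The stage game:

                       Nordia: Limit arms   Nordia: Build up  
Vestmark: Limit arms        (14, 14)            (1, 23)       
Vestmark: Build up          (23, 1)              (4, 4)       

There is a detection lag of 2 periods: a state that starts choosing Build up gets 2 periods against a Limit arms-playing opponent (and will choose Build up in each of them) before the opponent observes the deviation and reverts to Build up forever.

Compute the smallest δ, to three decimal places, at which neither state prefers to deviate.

The best deviation is to choose Build up for all 2 undetected periods, earning 23 each, then 4 forever once detected.
Deviation value: 23(1−δ^2)/(1−δ) + 4δ^2/(1−δ); cooperation value: 14/(1−δ).
IC: 14 ≥ 23(1−δ^2) + 4δ^2 = 23 − 19δ^2.
So δ^2 ≥ 9/19, giving δ ≥ (9/19)^(1/2) ≈ 0.688.

0.688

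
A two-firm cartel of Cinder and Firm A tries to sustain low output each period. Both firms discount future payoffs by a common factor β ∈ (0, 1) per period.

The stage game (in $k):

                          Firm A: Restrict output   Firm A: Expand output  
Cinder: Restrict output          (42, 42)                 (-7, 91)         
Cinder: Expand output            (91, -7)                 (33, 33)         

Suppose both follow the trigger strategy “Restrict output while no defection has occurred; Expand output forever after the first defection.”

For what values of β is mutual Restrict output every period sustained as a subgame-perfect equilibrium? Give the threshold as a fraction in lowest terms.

42/(1−β) ≥ 91 + 33β/(1−β)
42 ≥ 91 − 58β
β ≥ 49/58.

49/58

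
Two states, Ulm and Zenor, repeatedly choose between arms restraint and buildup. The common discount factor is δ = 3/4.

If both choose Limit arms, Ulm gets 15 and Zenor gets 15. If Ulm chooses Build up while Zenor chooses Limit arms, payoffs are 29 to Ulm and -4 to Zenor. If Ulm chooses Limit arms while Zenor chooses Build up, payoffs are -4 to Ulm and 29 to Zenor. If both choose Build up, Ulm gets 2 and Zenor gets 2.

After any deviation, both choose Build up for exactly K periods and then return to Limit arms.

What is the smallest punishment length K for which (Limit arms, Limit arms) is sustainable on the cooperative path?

2

IC: δ(1−δ^K)/(1−δ) ≥ (29−15)/(15−2) = 14/13.
With δ = 3/4: need 1 − δ^K ≥ 14/13·(1−3/4)/(3/4), i.e. δ^K ≤ 0.6410.
Since (3/4)^1 = 0.7500 and (3/4)^2 = 0.5625, the smallest such K is 2.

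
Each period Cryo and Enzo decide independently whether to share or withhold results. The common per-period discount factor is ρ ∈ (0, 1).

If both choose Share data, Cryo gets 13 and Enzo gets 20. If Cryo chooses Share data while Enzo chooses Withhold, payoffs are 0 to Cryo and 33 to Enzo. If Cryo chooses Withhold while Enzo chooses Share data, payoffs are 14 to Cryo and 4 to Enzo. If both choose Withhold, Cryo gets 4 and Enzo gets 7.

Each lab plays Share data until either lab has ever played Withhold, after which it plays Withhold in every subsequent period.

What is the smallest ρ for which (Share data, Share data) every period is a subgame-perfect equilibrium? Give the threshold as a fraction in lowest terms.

1/2

Cryo: cooperation gives 13 each period; deviation gives 14 once then 4 forever.
  13/(1−ρ) ≥ 14 + 4ρ/(1−ρ) ⇒ ρ ≥ 1/10.
Enzo: cooperation gives 20 each period; deviation gives 33 once then 7 forever.
  ρ ≥ 13/26 = 1/2.
Both must hold, so the binding constraint is Enzo's: ρ ≥ 1/2.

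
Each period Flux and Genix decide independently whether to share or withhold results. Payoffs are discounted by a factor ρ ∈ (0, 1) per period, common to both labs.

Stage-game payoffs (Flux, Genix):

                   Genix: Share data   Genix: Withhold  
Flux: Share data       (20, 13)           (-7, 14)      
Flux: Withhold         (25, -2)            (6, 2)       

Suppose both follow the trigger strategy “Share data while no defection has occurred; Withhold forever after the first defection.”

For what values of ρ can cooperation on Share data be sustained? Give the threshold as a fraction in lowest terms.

5/19

For Flux: deviation gain 25−20 = 5, per-period punishment loss 20−6 = 14. IC gives ρ ≥ 5/19.
For Genix: gain 1, loss 11 per period, so ρ ≥ 1/12.
The tighter constraint is Flux's, so cooperation needs ρ ≥ 5/19.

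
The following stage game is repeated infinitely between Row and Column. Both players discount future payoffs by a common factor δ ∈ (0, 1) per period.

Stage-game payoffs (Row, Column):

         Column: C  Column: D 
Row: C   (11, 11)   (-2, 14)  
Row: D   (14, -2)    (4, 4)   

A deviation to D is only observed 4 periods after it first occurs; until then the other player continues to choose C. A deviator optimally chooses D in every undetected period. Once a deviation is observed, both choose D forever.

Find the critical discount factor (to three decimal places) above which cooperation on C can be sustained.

0.740

The best deviation is to choose D for all 4 undetected periods, earning 14 each, then 4 forever once detected.
Deviation value: 14(1−δ^4)/(1−δ) + 4δ^4/(1−δ); cooperation value: 11/(1−δ).
IC: 11 ≥ 14(1−δ^4) + 4δ^4 = 14 − 10δ^4.
So δ^4 ≥ 3/10, giving δ ≥ (3/10)^(1/4) ≈ 0.740.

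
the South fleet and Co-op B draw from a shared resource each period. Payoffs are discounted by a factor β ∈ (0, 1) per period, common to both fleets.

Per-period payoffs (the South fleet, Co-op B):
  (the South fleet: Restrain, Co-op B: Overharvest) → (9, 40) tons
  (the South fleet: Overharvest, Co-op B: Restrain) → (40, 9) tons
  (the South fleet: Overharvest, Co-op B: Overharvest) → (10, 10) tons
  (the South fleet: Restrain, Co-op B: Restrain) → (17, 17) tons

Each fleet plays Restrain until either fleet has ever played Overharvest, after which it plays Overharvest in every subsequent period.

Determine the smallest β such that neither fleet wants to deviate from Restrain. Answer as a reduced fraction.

23/30

One-period gain from deviating is 40 − 17 = 23. The loss is 17 − 10 = 7 in every subsequent period, with present value 7·β/(1−β).
Deviation is unprofitable when 7·β/(1−β) ≥ 23, i.e. β/(1−β) ≥ 23/7.
Equivalently β ≥ 23/(23+7) = 23/30.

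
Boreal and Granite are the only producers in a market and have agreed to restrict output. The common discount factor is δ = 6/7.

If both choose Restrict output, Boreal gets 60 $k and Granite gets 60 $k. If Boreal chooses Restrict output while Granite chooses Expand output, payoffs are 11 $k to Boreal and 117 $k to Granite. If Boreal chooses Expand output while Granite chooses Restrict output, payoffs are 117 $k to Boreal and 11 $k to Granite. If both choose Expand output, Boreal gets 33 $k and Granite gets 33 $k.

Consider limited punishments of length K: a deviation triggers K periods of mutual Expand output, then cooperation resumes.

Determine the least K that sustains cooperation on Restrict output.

3

No profitable deviation requires (60−33)(δ+…+δ^K) ≥ 117−60, i.e. δ+…+δ^K ≥ 19/9 ≈ 2.1111.
With δ = 6/7, the partial sums are K=1: 0.8571, K=2: 1.5918, K=3: 2.2216.
K = 3 is the first length at which the sum reaches 2.1111.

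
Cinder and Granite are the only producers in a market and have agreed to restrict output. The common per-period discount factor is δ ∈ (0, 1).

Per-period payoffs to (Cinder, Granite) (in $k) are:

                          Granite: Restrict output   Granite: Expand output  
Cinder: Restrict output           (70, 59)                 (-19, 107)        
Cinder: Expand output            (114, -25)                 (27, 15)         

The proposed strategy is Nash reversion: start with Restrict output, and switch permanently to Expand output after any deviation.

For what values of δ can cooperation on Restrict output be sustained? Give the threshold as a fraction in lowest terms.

Cinder: cooperation gives 70 each period; deviation gives 114 once then 27 forever.
  70/(1−δ) ≥ 114 + 27δ/(1−δ) ⇒ δ ≥ 44/87.
Granite: cooperation gives 59 each period; deviation gives 107 once then 15 forever.
  δ ≥ 48/92 = 12/23.
Both must hold, so the binding constraint is Granite's: δ ≥ 12/23.

12/23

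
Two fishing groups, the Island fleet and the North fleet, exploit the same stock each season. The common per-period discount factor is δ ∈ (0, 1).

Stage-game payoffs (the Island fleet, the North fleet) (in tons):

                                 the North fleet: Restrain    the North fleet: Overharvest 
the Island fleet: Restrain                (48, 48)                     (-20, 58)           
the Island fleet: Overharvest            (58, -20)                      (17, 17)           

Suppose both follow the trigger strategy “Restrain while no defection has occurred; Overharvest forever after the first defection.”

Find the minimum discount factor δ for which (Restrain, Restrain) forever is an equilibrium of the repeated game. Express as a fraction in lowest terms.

48/(1−δ) ≥ 58 + 17δ/(1−δ)
48 ≥ 58 − 41δ
δ ≥ 10/41.

10/41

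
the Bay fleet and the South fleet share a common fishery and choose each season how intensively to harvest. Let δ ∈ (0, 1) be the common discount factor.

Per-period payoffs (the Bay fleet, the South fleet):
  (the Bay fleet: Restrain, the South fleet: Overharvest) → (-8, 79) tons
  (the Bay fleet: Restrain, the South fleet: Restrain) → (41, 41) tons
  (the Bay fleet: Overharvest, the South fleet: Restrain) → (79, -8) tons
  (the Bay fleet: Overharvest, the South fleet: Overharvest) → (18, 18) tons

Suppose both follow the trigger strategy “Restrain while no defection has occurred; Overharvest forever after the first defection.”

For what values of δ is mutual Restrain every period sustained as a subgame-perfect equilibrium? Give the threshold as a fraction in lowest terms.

38/61

41/(1−δ) ≥ 79 + 18δ/(1−δ)
41 ≥ 79 − 61δ
δ ≥ 38/61.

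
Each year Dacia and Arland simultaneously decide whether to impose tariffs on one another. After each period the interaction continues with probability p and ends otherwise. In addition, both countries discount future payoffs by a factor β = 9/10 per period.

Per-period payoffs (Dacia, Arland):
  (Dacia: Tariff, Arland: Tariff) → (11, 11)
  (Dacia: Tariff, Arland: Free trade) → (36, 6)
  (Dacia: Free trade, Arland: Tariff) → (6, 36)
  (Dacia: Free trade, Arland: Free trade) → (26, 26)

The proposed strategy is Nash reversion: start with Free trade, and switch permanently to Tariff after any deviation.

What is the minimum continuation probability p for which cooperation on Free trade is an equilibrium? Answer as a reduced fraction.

4/9

Expected continuation weight on next period's payoff is β·p = 9/10·p, which plays the role of the discount factor.
Cooperation requires 9/10·p ≥ (36−26)/(36−11) = 2/5, hence p ≥ 4/9.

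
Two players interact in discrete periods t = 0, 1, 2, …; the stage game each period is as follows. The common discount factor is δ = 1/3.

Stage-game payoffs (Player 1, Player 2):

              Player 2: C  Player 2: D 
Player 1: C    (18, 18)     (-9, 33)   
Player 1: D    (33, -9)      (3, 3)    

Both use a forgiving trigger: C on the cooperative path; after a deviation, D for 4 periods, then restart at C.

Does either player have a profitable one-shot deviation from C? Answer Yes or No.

A one-shot deviation gives 33 now, then 3 for 4 periods, then back to 18.
Gain from deviating: (33−18) today; loss: (18−3) in each of the next 4 periods.
No-deviation condition: (18−3)(δ+…+δ^4) ≥ 33−18, i.e. δ+…+δ^4 ≥ 1.
At δ = 1/3: δ+…+δ^4 = 0.4938 < 1.0000.
So cooperation is not sustainable.

Yes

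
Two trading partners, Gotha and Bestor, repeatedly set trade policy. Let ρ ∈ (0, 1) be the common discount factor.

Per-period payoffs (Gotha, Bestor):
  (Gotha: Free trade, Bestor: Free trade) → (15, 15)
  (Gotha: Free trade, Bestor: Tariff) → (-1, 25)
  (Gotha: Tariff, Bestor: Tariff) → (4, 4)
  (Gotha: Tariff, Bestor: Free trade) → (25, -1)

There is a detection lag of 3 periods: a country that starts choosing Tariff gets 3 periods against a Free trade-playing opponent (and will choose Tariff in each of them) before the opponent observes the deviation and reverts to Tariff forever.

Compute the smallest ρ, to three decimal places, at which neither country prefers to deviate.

Deviating for the 3 undetected periods gains 25−15 = 10 per period over cooperation, then loses 15−4 = 11 per period forever once punishment starts.
Gain: 10(1 + ρ + … + ρ^2); loss: 11·ρ^3/(1−ρ).
No profitable deviation ⇔ 10(1−ρ^3) ≤ 11·ρ^3, i.e. ρ^3 ≥ 10/(10+11) = 10/21.
Hence ρ ≥ (10/21)^(1/3) ≈ 0.781.

0.781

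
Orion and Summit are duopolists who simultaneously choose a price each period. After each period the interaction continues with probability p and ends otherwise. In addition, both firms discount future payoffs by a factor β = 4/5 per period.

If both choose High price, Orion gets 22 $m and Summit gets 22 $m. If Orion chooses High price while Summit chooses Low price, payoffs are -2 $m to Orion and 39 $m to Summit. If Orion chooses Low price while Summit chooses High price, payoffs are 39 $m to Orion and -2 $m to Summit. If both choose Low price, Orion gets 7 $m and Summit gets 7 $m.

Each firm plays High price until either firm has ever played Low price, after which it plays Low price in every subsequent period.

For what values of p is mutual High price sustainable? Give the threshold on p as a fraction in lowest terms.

With continuation probability p and discount β, the effective per-period discount factor is βp.
Grim-trigger IC: βp ≥ (39−22)/(39−7) = 17/32.
So p ≥ (17/32)/(4/5) = 85/128.

85/128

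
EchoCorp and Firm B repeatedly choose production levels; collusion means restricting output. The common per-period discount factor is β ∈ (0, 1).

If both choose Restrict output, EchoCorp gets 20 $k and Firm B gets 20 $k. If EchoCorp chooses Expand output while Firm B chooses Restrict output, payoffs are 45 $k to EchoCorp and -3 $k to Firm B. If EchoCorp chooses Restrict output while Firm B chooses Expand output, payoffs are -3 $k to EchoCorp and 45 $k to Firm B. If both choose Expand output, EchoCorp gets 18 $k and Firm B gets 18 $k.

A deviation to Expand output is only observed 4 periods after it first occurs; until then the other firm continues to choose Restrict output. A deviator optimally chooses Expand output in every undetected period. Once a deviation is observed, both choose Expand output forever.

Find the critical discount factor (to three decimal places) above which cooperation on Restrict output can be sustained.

The best deviation is to choose Expand output for all 4 undetected periods, earning 45 each, then 18 forever once detected.
Deviation value: 45(1−β^4)/(1−β) + 18β^4/(1−β); cooperation value: 20/(1−β).
IC: 20 ≥ 45(1−β^4) + 18β^4 = 45 − 27β^4.
So β^4 ≥ 25/27, giving β ≥ (25/27)^(1/4) ≈ 0.981.

0.981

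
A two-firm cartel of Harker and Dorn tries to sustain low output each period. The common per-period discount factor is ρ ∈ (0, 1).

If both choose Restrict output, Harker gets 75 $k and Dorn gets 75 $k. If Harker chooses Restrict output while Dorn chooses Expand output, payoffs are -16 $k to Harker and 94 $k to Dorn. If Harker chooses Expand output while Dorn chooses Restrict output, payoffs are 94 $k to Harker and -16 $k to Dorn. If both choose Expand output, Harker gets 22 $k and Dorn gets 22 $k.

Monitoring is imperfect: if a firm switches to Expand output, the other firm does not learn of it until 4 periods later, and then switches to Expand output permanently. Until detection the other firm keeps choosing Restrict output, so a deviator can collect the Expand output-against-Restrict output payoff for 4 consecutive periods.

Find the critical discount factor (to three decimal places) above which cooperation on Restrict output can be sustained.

A deviator earns 94 for 4 periods, then 22 forever; cooperating earns 75 forever. Multiplying the IC by (1−ρ):
75 ≥ 94(1−ρ^4) + 22ρ^4, so 72·ρ^4 ≥ 19 and ρ^4 ≥ 19/72.
ρ ≥ (19/72)^(1/4) ≈ 0.717.

0.717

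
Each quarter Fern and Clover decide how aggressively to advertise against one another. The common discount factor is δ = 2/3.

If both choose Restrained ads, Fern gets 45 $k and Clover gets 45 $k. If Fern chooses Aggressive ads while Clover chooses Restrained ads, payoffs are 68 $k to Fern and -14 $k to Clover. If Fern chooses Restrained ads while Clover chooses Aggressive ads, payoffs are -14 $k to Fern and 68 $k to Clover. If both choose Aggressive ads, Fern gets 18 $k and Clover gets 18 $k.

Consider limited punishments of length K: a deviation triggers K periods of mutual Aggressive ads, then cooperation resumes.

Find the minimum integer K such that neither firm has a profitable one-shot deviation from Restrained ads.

2

IC: δ(1−δ^K)/(1−δ) ≥ (68−45)/(45−18) = 23/27.
With δ = 2/3: need 1 − δ^K ≥ 23/27·(1−2/3)/(2/3), i.e. δ^K ≤ 0.5741.
Since (2/3)^1 = 0.6667 and (2/3)^2 = 0.4444, the smallest such K is 2.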